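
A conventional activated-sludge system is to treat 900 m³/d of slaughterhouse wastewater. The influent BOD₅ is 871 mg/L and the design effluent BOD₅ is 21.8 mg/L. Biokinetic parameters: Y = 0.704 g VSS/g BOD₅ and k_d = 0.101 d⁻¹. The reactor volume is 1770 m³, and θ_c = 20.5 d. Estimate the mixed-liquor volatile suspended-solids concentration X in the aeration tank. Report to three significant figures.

From V·X·(1 + k_d·θ_c) = Y·Q·(S₀ − S)·θ_c: X = 0.704 × 900 × (871 − 21.8) × 20.5 / [1770 × (1 + 0.101 × 20.5)] = 2030 mg/L.

X ≈ 2030 mg/L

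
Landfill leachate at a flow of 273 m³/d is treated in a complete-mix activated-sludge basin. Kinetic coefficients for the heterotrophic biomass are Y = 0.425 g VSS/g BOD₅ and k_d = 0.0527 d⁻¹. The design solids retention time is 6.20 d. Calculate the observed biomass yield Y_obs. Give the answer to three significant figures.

Y_obs ≈ 0.320 g VSS/g BOD₅

Observed yield with endogenous decay: Y_obs = Y / (1 + k_d·θ_c) = 0.425 / (1 + 0.0527 × 6.20) = 0.425 / 1.327 = 0.3203 g VSS/g BOD₅.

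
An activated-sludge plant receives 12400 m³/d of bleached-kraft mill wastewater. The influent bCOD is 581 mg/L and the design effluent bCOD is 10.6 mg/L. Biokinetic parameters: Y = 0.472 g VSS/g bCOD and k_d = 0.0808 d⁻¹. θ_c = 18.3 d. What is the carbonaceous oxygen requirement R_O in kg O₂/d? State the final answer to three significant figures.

Observed yield with endogenous decay: Y_obs = Y / (1 + k_d·θ_c) = 0.472 / (1 + 0.0808 × 18.3) = 0.472 / 2.479 = 0.1904 g VSS/g bCOD.
Substrate removed = Q·(S₀ − S) = 12400 m³/d × (581 − 10.6) g/m³ = 7.07×10^6 g/d = 7073 kg/d.
Biomass synthesised: P_X = Y_obs × 7073 = 1347 kg VSS/d.
Carbonaceous O₂ demand = substrate oxidised − cell-mass equivalent = 7073 − 1.42 × 1347 = 5160 kg O₂/d.

R_O ≈ 5160 kg O₂/d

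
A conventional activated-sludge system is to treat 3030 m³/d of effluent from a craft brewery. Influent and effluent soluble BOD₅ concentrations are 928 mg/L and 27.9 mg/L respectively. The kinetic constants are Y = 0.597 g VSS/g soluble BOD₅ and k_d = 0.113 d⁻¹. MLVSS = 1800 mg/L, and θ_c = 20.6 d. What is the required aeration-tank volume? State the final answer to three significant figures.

Steady-state biomass mass balance: V·X·(1 + k_d·θ_c) = Y·Q·(S₀ − S)·θ_c, so V = 0.597 × 3030 × (928 − 27.9) × 20.6 / [1800 × (1 + 0.113 × 20.6)] = 3.35×10^7 / 5990 = 5599 m³.

V ≈ 5600 m³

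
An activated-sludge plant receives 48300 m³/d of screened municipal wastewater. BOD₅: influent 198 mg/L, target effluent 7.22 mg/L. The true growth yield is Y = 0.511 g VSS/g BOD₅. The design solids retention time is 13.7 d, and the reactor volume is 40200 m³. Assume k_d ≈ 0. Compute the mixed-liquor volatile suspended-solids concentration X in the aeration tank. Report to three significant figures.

X ≈ 1600 mg/L

From V·X = Y·Q·(S₀ − S)·θ_c (decay neglected): X = 0.511 × 48300 × (198 − 7.22) × 13.7 / 40200 = 1605 mg/L.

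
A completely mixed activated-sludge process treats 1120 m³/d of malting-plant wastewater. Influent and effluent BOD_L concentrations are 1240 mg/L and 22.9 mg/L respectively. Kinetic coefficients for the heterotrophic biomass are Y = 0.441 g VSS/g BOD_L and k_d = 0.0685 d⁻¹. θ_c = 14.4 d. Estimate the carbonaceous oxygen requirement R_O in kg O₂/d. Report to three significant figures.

Y_obs = Y / (1 + k_d θ_c) = 0.441 / (1 + 0.0685 × 14.4) = 0.441 / 1.986 = 0.2220.
Q·(S₀ − S) = 1120 × (1240 − 22.9) × 10⁻³ = 1363 kg/d removed.
Biomass synthesised: P_X = Y_obs × 1363 = 302.6 kg VSS/d.
Carbonaceous O₂ demand = substrate oxidised − cell-mass equivalent = 1363 − 1.42 × 302.6 = 933.4 kg O₂/d.

R_O ≈ 933 kg O₂/d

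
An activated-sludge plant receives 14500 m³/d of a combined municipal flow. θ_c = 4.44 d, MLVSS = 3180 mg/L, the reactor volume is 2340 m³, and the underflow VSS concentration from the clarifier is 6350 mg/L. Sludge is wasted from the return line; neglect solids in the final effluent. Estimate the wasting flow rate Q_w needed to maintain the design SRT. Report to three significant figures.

Q_w = (V·X)/(θ_c X_r) = 2340 × 3180 / (4.44 × 6350) = 263.9 m³/d.

Q_w ≈ 264 m³/d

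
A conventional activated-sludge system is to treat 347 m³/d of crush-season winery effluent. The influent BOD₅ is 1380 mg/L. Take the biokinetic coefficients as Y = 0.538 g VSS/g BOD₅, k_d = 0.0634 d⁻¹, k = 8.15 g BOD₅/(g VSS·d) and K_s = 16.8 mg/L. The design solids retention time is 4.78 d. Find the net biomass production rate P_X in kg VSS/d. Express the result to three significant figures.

P_X ≈ 198 kg VSS/d

From the Monod/SRT balance for a CMAS, S = K_s·(1+k_d θ_c)/[θ_c·(Y k − k_d) − 1] = 16.8 × (1 + 0.0634 × 4.78) / [4.78 × (0.538 × 8.15 − 0.0634) − 1] = 21.89 / 19.66 = 1.114 mg/L.
Y_obs = Y / (1 + k_d θ_c) = 0.538 / (1 + 0.0634 × 4.78) = 0.538 / 1.303 = 0.4129.
Mass of BOD₅ removed per day: Q(S₀ − S) = 347 × 1379 g/m³ = 478.5 kg/d.
Biomass produced: P_X = Y_obs·Q·ΔS = 0.4129 × 478.5 ≈ 197.6 kg VSS/d.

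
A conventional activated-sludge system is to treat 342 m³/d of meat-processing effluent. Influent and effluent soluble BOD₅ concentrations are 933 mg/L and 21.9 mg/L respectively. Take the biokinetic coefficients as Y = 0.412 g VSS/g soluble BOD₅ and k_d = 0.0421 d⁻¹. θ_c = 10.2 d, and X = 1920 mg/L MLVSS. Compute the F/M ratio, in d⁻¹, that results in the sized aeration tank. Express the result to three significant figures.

Steady-state biomass mass balance: V·X·(1 + k_d·θ_c) = Y·Q·(S₀ − S)·θ_c, so V = 0.412 × 342 × (933 − 21.9) × 10.2 / [1920 × (1 + 0.0421 × 10.2)] = 1.31×10^6 / 2744 = 477.1 m³.
Food-to-microorganism ratio F/M = Q S₀ / (V X) = 342 × 933 / (477.1 × 1920) = 0.3483 d⁻¹.

F/M ≈ 0.348 d⁻¹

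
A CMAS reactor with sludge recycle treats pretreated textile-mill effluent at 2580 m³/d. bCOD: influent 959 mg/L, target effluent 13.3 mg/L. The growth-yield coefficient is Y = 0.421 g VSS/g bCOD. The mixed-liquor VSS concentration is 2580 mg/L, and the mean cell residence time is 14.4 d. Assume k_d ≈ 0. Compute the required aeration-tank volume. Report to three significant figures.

V ≈ 5730 m³

Biomass mass balance (decay neglected): V·X = Y·Q·(S₀ − S)·θ_c, so V = 0.421 × 2580 × (959 − 13.3) × 14.4 / 2580 = 5733 m³.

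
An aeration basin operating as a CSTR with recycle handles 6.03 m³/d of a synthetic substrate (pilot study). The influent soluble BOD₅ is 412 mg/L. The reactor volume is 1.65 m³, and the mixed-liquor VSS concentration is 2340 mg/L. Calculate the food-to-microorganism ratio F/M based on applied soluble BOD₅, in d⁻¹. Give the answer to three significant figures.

F/M = Q·S₀ / (V·X) = 6.03 × 412 / (1.650 × 2340) = 0.6434 g soluble BOD₅·(g VSS·d)⁻¹.

F/M ≈ 0.643 d⁻¹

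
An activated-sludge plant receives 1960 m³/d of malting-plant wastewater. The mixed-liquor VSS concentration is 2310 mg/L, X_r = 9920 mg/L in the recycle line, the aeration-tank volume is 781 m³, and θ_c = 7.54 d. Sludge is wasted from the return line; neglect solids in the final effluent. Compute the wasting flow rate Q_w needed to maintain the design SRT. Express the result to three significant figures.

Q_w ≈ 24.1 m³/d

θ_c = V·X/(Q_w·X_r) when wasting from the recycle, so Q_w = V·X/(θ_c·X_r) = 781.0 × 2310 / (7.54 × 9920) = 24.12 m³/d.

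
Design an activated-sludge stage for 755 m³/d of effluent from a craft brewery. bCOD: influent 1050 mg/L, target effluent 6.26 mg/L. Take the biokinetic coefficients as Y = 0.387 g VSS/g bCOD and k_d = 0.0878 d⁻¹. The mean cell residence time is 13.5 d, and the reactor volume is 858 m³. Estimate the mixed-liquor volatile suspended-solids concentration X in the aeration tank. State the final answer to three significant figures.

From V·X·(1 + k_d·θ_c) = Y·Q·(S₀ − S)·θ_c: X = 0.387 × 755 × (1050 − 6.26) × 13.5 / [858 × (1 + 0.0878 × 13.5)] = 2196 mg/L.

X ≈ 2200 mg/L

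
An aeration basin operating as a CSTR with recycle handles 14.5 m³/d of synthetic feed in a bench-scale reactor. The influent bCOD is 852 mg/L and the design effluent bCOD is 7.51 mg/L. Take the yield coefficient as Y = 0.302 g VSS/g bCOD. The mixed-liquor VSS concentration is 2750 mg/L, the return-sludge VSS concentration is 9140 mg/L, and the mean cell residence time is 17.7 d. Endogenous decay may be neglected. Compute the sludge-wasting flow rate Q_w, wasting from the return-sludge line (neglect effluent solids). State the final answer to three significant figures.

Biomass mass balance (decay neglected): V·X = Y·Q·(S₀ − S)·θ_c, so V = 0.302 × 14.5 × (852 − 7.51) × 17.7 / 2750 = 23.80 m³.
Wasting from the return line (neglecting effluent solids): Q_w = V·X / (θ_c·X_r) = 23.80 × 2750 / (17.7 × 9140) = 0.4046 m³/d.

Q_w ≈ 0.405 m³/d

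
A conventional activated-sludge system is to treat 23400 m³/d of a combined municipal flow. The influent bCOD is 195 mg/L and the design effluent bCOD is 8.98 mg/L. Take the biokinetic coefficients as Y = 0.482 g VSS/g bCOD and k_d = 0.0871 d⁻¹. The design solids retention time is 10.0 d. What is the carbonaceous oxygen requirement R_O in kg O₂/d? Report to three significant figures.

The observed yield is Y_obs = Y/(1 + k_d·θ_c) = 0.482 / (1 + 0.0871 × 10.0) = 0.482 / 1.871 = 0.2576 g VSS per g bCOD removed.
Mass of bCOD removed per day: Q(S₀ − S) = 23400 × 186.0 g/m³ = 4353 kg/d.
Biomass synthesised: P_X = Y_obs × 4353 = 1121 kg VSS/d.
Carbonaceous O₂ demand = substrate oxidised − cell-mass equivalent = 4353 − 1.42 × 1121 = 2761 kg O₂/d.

R_O ≈ 2760 kg O₂/d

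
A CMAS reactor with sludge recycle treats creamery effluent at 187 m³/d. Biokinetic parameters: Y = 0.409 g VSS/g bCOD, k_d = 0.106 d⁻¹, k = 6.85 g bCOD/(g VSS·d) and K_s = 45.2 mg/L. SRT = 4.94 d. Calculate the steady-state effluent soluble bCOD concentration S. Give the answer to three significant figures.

S ≈ 5.59 mg/L

Effluent substrate depends only on kinetics and SRT: S = K_s(1 + k_d θ_c) / [θ_c(Yk − k_d) − 1] = 45.2 × (1 + 0.106 × 4.94) / [4.94 × (0.409 × 6.85 − 0.106) − 1] = 68.87 / 12.32 = 5.592 mg/L.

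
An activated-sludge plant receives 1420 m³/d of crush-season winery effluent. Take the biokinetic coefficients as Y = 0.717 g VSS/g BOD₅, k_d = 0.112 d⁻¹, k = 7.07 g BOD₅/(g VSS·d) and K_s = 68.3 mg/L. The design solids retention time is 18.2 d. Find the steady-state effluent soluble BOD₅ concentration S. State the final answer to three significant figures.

For a completely mixed reactor with recycle the Lawrence–McCarty relation gives S = K_s·(1 + k_d·θ_c) / [θ_c·(Y·k − k_d) − 1] = 68.3 × (1 + 0.112 × 18.2) / [18.2 × (0.717 × 7.07 − 0.112) − 1] = 207.5 / 89.22 = 2.326 mg/L.

S ≈ 2.33 mg/L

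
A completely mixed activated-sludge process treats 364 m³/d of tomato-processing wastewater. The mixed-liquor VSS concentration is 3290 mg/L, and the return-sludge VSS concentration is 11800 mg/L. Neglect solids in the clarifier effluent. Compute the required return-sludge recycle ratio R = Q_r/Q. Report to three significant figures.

Mass balance around the secondary clarifier (neglecting effluent solids): R = X / (X_r − X) = 3290 / (11800 − 3290) = 0.3866.

R ≈ 0.387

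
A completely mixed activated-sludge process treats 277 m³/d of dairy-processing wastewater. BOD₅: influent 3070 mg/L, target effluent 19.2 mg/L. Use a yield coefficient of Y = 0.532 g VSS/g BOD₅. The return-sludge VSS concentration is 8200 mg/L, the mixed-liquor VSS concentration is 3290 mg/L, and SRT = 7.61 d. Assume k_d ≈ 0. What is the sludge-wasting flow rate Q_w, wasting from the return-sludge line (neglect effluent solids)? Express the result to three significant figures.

Biomass mass balance (decay neglected): V·X = Y·Q·(S₀ − S)·θ_c, so V = 0.532 × 277 × (3070 − 19.2) × 7.61 / 3290 = 1040 m³.
θ_c = V·X/(Q_w·X_r) when wasting from the recycle, so Q_w = V·X/(θ_c·X_r) = 1040 × 3290 / (7.61 × 8200) = 54.83 m³/d.

Q_w ≈ 54.8 m³/d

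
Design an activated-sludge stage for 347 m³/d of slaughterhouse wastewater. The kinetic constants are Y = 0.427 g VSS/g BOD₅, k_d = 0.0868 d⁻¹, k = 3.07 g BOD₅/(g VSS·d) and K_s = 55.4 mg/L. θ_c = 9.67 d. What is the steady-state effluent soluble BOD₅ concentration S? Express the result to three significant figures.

S ≈ 9.40 mg/L

From the Monod/SRT balance for a CMAS, S = K_s·(1+k_d θ_c)/[θ_c·(Y k − k_d) − 1] = 55.4 × (1 + 0.0868 × 9.67) / [9.67 × (0.427 × 3.07 − 0.0868) − 1] = 101.9 / 10.84 = 9.403 mg/L.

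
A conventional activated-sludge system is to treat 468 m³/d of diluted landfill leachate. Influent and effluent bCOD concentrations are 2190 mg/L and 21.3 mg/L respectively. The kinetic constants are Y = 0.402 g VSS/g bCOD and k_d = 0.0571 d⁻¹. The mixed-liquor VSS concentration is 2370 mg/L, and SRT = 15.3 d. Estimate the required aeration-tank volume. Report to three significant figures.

V ≈ 1410 m³

Rearranging the biomass balance for a CMAS with decay, V = Y·Q·ΔS·θ_c / [X·(1+k_d θ_c)] = 0.402 × 468 × (2190 − 21.3) × 15.3 / [2370 × (1 + 0.0571 × 15.3)] = 6.24×10^6 / 4441 = 1406 m³.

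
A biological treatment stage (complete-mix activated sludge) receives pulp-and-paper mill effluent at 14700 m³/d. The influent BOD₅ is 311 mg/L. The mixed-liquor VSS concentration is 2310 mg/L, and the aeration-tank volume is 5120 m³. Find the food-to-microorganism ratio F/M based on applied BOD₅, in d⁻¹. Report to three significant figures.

F/M ≈ 0.387 d⁻¹

Food-to-microorganism ratio F/M = Q S₀ / (V X) = 14700 × 311 / (5120 × 2310) = 0.3865 d⁻¹.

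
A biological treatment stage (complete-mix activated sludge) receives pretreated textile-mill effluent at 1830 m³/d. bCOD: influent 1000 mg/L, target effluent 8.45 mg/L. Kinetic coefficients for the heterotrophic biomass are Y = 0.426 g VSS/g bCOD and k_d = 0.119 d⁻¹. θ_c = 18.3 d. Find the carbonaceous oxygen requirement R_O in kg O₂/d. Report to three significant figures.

Observed yield with endogenous decay: Y_obs = Y / (1 + k_d·θ_c) = 0.426 / (1 + 0.119 × 18.3) = 0.426 / 3.178 = 0.1341 g VSS/g bCOD.
ΔS = 1000 − 8.45 = 991.5 mg/L, so the substrate removal rate is 1830 × 991.5/1000 = 1815 kg bCOD/d.
Biomass synthesised: P_X = Y_obs × 1815 = 243.3 kg VSS/d.
Carbonaceous O₂ demand = substrate oxidised − cell-mass equivalent = 1815 − 1.42 × 243.3 = 1469 kg O₂/d.

R_O ≈ 1470 kg O₂/d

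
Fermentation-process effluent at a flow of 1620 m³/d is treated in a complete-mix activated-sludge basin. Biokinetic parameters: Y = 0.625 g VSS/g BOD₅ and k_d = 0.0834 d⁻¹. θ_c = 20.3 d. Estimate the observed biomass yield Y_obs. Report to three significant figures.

Y_obs = Y / (1 + k_d θ_c) = 0.625 / (1 + 0.0834 × 20.3) = 0.625 / 2.693 = 0.2321.

Y_obs ≈ 0.232 g VSS/g BOD₅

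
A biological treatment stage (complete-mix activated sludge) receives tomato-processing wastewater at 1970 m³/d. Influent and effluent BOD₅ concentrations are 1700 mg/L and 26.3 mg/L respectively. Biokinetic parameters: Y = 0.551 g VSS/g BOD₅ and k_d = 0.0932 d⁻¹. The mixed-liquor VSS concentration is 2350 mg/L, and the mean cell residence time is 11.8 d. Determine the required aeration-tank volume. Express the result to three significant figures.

Steady-state biomass mass balance: V·X·(1 + k_d·θ_c) = Y·Q·(S₀ − S)·θ_c, so V = 0.551 × 1970 × (1700 − 26.3) × 11.8 / [2350 × (1 + 0.0932 × 11.8)] = 2.14×10^7 / 4934 = 4345 m³.

V ≈ 4340 m³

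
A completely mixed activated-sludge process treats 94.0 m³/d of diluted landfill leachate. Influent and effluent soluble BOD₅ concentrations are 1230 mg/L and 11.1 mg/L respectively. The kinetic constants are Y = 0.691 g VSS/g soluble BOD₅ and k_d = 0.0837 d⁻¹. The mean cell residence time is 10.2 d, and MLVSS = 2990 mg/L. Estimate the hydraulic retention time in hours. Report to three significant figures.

From the SRT design equation V = Y Q (S₀−S) θ_c / [X (1 + k_d θ_c)] = 0.691 × 94.0 × (1230 − 11.1) × 10.2 / [2990 × (1 + 0.0837 × 10.2)] = 8.08×10^5 / 5543 = 145.7 m³.
HRT = V/Q = 145.7 m³ / 94.0 m³·d⁻¹ = 1.550 d × 24 = 37.20 h.

τ ≈ 37.2 h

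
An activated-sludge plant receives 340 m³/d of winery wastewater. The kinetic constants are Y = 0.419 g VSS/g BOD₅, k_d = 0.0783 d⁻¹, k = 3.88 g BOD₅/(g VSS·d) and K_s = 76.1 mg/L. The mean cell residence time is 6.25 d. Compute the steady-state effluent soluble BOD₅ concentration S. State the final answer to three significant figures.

Effluent substrate depends only on kinetics and SRT: S = K_s(1 + k_d θ_c) / [θ_c(Yk − k_d) − 1] = 76.1 × (1 + 0.0783 × 6.25) / [6.25 × (0.419 × 3.88 − 0.0783) − 1] = 113.3 / 8.671 = 13.07 mg/L.

S ≈ 13.1 mg/L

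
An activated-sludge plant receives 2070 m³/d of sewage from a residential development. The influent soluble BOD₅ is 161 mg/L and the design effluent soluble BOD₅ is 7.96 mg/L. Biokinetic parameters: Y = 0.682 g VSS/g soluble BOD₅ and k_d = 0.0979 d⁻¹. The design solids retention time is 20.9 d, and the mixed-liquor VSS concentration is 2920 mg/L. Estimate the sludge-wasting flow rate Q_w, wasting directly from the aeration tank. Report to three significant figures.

Q_w ≈ 24.3 m³/d

From the SRT design equation V = Y Q (S₀−S) θ_c / [X (1 + k_d θ_c)] = 0.682 × 2070 × (161 − 7.96) × 20.9 / [2920 × (1 + 0.0979 × 20.9)] = 4.52×10^6 / 8895 = 507.7 m³.
Wasting from the aeration tank: Q_w = V / θ_c = 507.7 / 20.9 = 24.29 m³/d.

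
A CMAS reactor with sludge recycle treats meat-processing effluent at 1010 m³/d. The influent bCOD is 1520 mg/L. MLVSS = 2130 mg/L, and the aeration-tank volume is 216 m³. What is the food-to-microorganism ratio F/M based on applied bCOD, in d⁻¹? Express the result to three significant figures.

F/M ≈ 3.34 d⁻¹

F/M = Q·S₀ / (V·X) = 1010 × 1520 / (216.0 × 2130) = 3.337 g bCOD·(g VSS·d)⁻¹.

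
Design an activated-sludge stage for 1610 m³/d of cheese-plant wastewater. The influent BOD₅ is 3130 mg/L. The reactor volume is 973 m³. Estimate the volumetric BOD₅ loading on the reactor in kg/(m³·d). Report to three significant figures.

Applied BOD₅ load per unit volume = Q·S₀/V = (1610 × 3130/1000)/973.0 = 5.179 kg BOD₅·m⁻³·d⁻¹.

L_v ≈ 5.18 kg BOD₅/(m³·d)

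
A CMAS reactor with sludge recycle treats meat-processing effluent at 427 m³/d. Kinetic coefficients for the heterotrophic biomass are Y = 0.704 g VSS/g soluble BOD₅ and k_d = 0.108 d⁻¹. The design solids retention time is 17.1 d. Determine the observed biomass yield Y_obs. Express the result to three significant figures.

Observed yield with endogenous decay: Y_obs = Y / (1 + k_d·θ_c) = 0.704 / (1 + 0.108 × 17.1) = 0.704 / 2.847 = 0.2473 g VSS/g soluble BOD₅.

Y_obs ≈ 0.247 g VSS/g soluble BOD₅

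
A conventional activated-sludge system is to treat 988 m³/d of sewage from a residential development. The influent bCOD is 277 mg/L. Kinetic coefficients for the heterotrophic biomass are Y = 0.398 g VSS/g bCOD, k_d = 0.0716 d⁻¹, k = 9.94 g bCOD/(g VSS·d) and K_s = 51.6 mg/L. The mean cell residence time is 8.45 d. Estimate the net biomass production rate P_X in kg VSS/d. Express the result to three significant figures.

P_X ≈ 67.2 kg VSS/d

For a completely mixed reactor with recycle the Lawrence–McCarty relation gives S = K_s·(1 + k_d·θ_c) / [θ_c·(Y·k − k_d) − 1] = 51.6 × (1 + 0.0716 × 8.45) / [8.45 × (0.398 × 9.94 − 0.0716) − 1] = 82.82 / 31.82 = 2.602 mg/L.
Y_obs = Y / (1 + k_d θ_c) = 0.398 / (1 + 0.0716 × 8.45) = 0.398 / 1.605 = 0.2480.
Mass of bCOD removed per day: Q(S₀ − S) = 988 × 274.4 g/m³ = 271.1 kg/d.
So the net sludge growth is P_X = 0.2480 × 271.1 = 67.23 kg VSS/d.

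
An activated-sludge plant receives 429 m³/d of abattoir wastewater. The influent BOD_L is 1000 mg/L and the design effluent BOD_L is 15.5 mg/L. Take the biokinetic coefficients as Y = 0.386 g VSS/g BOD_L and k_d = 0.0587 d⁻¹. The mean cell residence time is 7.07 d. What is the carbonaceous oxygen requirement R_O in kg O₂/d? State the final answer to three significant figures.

R_O ≈ 259 kg O₂/d

Correct the yield for decay: Y_obs = Y/(1 + k_d θ_c) = 0.386 / (1 + 0.0587 × 7.07) = 0.386 / 1.415 = 0.2728.
ΔS = 1000 − 15.5 = 984.5 mg/L, so the substrate removal rate is 429 × 984.5/1000 = 422.4 kg BOD_L/d.
P_X = Y_obs·Q·(S₀ − S) = 0.2728 × 422.4 = 115.2 kg VSS/d.
Carbonaceous O₂ demand = substrate oxidised − cell-mass equivalent = 422.4 − 1.42 × 115.2 = 258.7 kg O₂/d.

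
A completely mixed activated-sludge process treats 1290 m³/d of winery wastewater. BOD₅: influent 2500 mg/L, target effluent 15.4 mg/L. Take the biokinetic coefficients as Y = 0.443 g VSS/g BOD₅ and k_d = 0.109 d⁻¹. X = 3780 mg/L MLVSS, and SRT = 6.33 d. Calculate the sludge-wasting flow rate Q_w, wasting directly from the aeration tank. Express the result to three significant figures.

From the SRT design equation V = Y Q (S₀−S) θ_c / [X (1 + k_d θ_c)] = 0.443 × 1290 × (2500 − 15.4) × 6.33 / [3780 × (1 + 0.109 × 6.33)] = 8.99×10^6 / 6388 = 1407 m³.
For wasting at MLVSS concentration, Q_w = V/θ_c = 1407/6.33 = 222.3 m³/d.

Q_w ≈ 222 m³/d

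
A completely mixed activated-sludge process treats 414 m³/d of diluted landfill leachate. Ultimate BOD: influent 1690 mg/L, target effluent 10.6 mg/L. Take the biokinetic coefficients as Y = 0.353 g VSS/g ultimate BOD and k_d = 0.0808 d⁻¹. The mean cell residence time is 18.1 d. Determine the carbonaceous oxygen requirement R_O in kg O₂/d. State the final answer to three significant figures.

R_O ≈ 554 kg O₂/d

Y_obs = Y / (1 + k_d θ_c) = 0.353 / (1 + 0.0808 × 18.1) = 0.353 / 2.462 = 0.1434.
Mass of ultimate BOD removed per day: Q(S₀ − S) = 414 × 1679 g/m³ = 695.3 kg/d.
Net sludge production P_X = 0.1434 × 695.3 = 99.67 kg VSS/d.
R_O = Q·(S₀ − S) − 1.42·P_X = 695.3 − 1.42 × 99.67 = 553.7 kg O₂/d.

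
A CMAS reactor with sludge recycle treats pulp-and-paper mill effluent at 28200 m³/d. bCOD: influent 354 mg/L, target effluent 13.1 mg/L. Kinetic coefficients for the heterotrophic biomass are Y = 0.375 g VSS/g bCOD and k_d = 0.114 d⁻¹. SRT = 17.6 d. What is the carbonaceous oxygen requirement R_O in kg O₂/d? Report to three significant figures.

Y_obs = Y / (1 + k_d θ_c) = 0.375 / (1 + 0.114 × 17.6) = 0.375 / 3.006 = 0.1247.
Q·(S₀ − S) = 28200 × (354 − 13.1) × 10⁻³ = 9613 kg/d removed.
Net sludge production P_X = 0.1247 × 9613 = 1199 kg VSS/d.
R_O = Q·ΔS − 1.42 P_X = 9613 − 1703 = 7911 kg O₂/d.

R_O ≈ 7910 kg O₂/d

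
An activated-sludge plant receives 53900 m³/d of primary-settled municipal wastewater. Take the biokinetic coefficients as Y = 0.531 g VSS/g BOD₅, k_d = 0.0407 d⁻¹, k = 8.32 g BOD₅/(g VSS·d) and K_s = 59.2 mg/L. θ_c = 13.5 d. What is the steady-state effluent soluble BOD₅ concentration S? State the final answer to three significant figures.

Effluent substrate depends only on kinetics and SRT: S = K_s(1 + k_d θ_c) / [θ_c(Yk − k_d) − 1] = 59.2 × (1 + 0.0407 × 13.5) / [13.5 × (0.531 × 8.32 − 0.0407) − 1] = 91.73 / 58.09 = 1.579 mg/L.

S ≈ 1.58 mg/L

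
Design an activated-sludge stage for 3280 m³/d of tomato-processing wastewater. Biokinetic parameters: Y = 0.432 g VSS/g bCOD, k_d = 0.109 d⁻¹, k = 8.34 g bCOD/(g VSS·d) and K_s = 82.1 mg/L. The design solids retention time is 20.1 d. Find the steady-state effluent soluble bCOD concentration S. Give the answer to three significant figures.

S ≈ 3.78 mg/L

Effluent substrate depends only on kinetics and SRT: S = K_s(1 + k_d θ_c) / [θ_c(Yk − k_d) − 1] = 82.1 × (1 + 0.109 × 20.1) / [20.1 × (0.432 × 8.34 − 0.109) − 1] = 262.0 / 69.23 = 3.784 mg/L.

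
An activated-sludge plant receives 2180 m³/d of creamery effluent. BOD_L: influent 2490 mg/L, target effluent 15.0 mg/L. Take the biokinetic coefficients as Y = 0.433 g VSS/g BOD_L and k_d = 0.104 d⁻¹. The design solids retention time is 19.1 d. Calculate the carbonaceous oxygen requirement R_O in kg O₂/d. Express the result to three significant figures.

Correct the yield for decay: Y_obs = Y/(1 + k_d θ_c) = 0.433 / (1 + 0.104 × 19.1) = 0.433 / 2.986 = 0.1450.
Mass of BOD_L removed per day: Q(S₀ − S) = 2180 × 2475 g/m³ = 5396 kg/d.
Net sludge production P_X = 0.1450 × 5396 = 782.3 kg VSS/d.
Carbonaceous O₂ demand = substrate oxidised − cell-mass equivalent = 5396 − 1.42 × 782.3 = 4285 kg O₂/d.

R_O ≈ 4280 kg O₂/d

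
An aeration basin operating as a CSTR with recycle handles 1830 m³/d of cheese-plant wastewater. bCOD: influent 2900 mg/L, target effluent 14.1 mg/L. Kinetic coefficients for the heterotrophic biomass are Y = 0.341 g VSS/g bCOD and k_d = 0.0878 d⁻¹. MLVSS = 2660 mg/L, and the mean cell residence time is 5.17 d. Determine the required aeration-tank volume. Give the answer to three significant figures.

V ≈ 2410 m³

From the SRT design equation V = Y Q (S₀−S) θ_c / [X (1 + k_d θ_c)] = 0.341 × 1830 × (2900 − 14.1) × 5.17 / [2660 × (1 + 0.0878 × 5.17)] = 9.31×10^6 / 3867 = 2407 m³.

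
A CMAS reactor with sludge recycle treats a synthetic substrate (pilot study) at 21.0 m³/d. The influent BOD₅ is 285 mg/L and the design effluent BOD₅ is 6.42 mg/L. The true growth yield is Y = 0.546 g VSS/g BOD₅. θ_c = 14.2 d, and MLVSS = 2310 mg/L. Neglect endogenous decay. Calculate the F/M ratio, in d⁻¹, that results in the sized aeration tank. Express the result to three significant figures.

V·X = Y·Q·ΔS·θ_c gives V = 0.546 × 21.0 × (285 − 6.42) × 14.2 / 2310 = 19.64 m³.
Food-to-microorganism ratio F/M = Q S₀ / (V X) = 21.0 × 285 / (19.64 × 2310) = 0.1320 d⁻¹.

F/M ≈ 0.132 d⁻¹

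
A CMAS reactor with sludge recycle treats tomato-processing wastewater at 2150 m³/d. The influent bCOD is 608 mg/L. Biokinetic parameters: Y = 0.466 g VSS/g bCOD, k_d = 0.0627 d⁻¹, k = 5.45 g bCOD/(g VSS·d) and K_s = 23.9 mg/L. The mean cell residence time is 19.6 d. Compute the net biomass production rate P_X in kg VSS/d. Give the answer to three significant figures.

Effluent substrate depends only on kinetics and SRT: S = K_s(1 + k_d θ_c) / [θ_c(Yk − k_d) − 1] = 23.9 × (1 + 0.0627 × 19.6) / [19.6 × (0.466 × 5.45 − 0.0627) − 1] = 53.27 / 47.55 = 1.120 mg/L.
Correct the yield for decay: Y_obs = Y/(1 + k_d θ_c) = 0.466 / (1 + 0.0627 × 19.6) = 0.466 / 2.229 = 0.2091.
Substrate removed = Q·(S₀ − S) = 2150 m³/d × (608 − 1.12) g/m³ = 1.3×10^6 g/d = 1305 kg/d.
So the net sludge growth is P_X = 0.2091 × 1305 = 272.8 kg VSS/d.

P_X ≈ 273 kg VSS/d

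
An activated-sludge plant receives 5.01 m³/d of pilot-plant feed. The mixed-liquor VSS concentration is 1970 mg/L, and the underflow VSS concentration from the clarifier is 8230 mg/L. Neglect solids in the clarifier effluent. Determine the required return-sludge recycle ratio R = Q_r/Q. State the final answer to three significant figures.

R ≈ 0.315

R = Q_r/Q = X/(X_r − X) = 1970 / (8230 − 1970) = 0.3147.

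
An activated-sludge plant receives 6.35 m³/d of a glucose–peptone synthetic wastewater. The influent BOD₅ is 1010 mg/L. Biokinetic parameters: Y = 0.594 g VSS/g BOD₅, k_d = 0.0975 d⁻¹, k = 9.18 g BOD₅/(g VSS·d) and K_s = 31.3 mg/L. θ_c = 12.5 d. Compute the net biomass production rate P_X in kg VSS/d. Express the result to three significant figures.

P_X ≈ 1.72 kg VSS/d

From the Monod/SRT balance for a CMAS, S = K_s·(1+k_d θ_c)/[θ_c·(Y k − k_d) − 1] = 31.3 × (1 + 0.0975 × 12.5) / [12.5 × (0.594 × 9.18 − 0.0975) − 1] = 69.45 / 65.94 = 1.053 mg/L.
The observed yield is Y_obs = Y/(1 + k_d·θ_c) = 0.594 / (1 + 0.0975 × 12.5) = 0.594 / 2.219 = 0.2677 g VSS per g BOD₅ removed.
Substrate removed = Q·(S₀ − S) = 6.35 m³/d × (1010 − 1.05) g/m³ = 6.41×10^3 g/d = 6.407 kg/d.
P_X = Y_obs · Q(S₀ − S) = 0.2677 × 6.407 = 1.715 kg VSS/d.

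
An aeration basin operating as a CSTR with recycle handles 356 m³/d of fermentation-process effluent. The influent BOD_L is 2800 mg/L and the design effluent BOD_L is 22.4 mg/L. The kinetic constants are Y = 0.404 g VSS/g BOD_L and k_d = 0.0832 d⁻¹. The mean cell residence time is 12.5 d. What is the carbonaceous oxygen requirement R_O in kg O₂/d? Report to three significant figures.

Y_obs = Y / (1 + k_d θ_c) = 0.404 / (1 + 0.0832 × 12.5) = 0.404 / 2.040 = 0.1980.
Substrate removed = Q·(S₀ − S) = 356 m³/d × (2800 − 22.4) g/m³ = 9.89×10^5 g/d = 988.8 kg/d.
P_X = Y_obs·Q·(S₀ − S) = 0.1980 × 988.8 = 195.8 kg VSS/d.
R_O = Q·(S₀ − S) − 1.42·P_X = 988.8 − 1.42 × 195.8 = 710.8 kg O₂/d.

R_O ≈ 711 kg O₂/d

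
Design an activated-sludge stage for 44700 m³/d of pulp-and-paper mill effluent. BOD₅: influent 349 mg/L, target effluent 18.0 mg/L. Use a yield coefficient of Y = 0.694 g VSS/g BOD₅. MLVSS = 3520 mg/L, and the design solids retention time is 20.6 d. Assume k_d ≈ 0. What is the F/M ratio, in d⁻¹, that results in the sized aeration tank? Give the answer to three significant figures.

F/M ≈ 0.0738 d⁻¹

Biomass mass balance (decay neglected): V·X = Y·Q·(S₀ − S)·θ_c, so V = 0.694 × 44700 × (349 − 18.0) × 20.6 / 3520 = 60092 m³.
F/M = applied load / biomass = Q·S₀/(V·X) = 44700 × 349 / (60092 × 3520) = 0.07375 d⁻¹.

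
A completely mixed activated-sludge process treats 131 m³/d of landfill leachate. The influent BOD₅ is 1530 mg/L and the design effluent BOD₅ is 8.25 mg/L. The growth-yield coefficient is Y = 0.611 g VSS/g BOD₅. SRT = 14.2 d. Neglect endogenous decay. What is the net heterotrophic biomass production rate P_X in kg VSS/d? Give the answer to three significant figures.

P_X ≈ 122 kg VSS/d

Since k_d ≈ 0, Y_obs = Y = 0.611 g VSS/g BOD₅.
Q·(S₀ − S) = 131 × (1530 − 8.25) × 10⁻³ = 199.3 kg/d removed.
Net biomass production P_X = Y_obs × Q·(S₀ − S) = 0.6110 × 199.3 = 121.8 kg VSS/d.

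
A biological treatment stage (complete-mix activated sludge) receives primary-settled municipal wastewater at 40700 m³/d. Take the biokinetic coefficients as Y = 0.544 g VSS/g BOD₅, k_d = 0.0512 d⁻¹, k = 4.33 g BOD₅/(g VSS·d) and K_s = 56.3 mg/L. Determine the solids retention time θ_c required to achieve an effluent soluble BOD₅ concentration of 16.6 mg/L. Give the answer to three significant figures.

θ_c ≈ 2.06 d

Specific growth rate at S = 16.6 mg/L: μ = YkS/(K_s+S) = 0.544·4.33·16.6/(56.3+16.6) = 0.5364 d⁻¹.
θ_c = 1/(μ − k_d) = 1/(0.5364 − 0.0512) = 1/0.4852 = 2.061 d.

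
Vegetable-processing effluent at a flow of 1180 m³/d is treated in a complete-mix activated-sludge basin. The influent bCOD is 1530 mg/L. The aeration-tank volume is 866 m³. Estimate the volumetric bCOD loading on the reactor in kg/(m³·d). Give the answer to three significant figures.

L_v = Q S₀ / V = 1180 × 1530 × 10⁻³ / 866.0 = 2.085 kg/(m³·d).

L_v ≈ 2.08 kg bCOD/(m³·d)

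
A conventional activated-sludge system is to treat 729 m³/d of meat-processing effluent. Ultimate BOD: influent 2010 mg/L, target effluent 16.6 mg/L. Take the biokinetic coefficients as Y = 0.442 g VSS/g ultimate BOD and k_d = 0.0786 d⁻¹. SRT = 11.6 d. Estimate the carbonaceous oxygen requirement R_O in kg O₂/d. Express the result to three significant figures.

Correct the yield for decay: Y_obs = Y/(1 + k_d θ_c) = 0.442 / (1 + 0.0786 × 11.6) = 0.442 / 1.912 = 0.2312.
ΔS = 2010 − 16.6 = 1993 mg/L, so the substrate removal rate is 729 × 1993/1000 = 1453 kg ultimate BOD/d.
Biomass synthesised: P_X = Y_obs × 1453 = 336.0 kg VSS/d.
R_O = Q·(S₀ − S) − 1.42·P_X = 1453 − 1.42 × 336.0 = 976.1 kg O₂/d.

R_O ≈ 976 kg O₂/d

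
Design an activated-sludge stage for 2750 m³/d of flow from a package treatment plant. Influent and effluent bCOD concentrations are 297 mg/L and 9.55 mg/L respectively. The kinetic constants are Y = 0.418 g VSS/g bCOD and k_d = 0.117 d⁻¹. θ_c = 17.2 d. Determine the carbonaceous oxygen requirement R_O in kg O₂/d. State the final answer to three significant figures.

Y_obs = Y / (1 + k_d θ_c) = 0.418 / (1 + 0.117 × 17.2) = 0.418 / 3.012 = 0.1388.
Substrate removed = Q·(S₀ − S) = 2750 m³/d × (297 − 9.55) g/m³ = 7.9×10^5 g/d = 790.5 kg/d.
Biomass synthesised: P_X = Y_obs × 790.5 = 109.7 kg VSS/d.
Carbonaceous O₂ demand = substrate oxidised − cell-mass equivalent = 790.5 − 1.42 × 109.7 = 634.7 kg O₂/d.

R_O ≈ 635 kg O₂/d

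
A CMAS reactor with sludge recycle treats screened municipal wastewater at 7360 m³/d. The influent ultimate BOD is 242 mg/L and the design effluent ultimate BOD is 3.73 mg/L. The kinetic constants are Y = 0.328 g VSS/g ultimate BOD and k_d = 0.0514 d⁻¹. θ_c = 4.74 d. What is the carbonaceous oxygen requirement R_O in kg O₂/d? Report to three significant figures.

Correct the yield for decay: Y_obs = Y/(1 + k_d θ_c) = 0.328 / (1 + 0.0514 × 4.74) = 0.328 / 1.244 = 0.2637.
Substrate removed = Q·(S₀ − S) = 7360 m³/d × (242 − 3.73) g/m³ = 1.75×10^6 g/d = 1754 kg/d.
P_X = Y_obs·Q·(S₀ − S) = 0.2637 × 1754 = 462.5 kg VSS/d.
Carbonaceous O₂ demand = substrate oxidised − cell-mass equivalent = 1754 − 1.42 × 462.5 = 1097 kg O₂/d.

R_O ≈ 1100 kg O₂/d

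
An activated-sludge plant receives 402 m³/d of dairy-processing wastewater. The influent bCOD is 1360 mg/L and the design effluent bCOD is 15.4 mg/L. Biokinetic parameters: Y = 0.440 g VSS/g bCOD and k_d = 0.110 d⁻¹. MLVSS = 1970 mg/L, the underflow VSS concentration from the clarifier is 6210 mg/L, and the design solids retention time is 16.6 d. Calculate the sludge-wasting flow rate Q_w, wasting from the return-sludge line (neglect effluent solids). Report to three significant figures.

Q_w ≈ 13.6 m³/d

Rearranging the biomass balance for a CMAS with decay, V = Y·Q·ΔS·θ_c / [X·(1+k_d θ_c)] = 0.440 × 402 × (1360 − 15.4) × 16.6 / [1970 × (1 + 0.110 × 16.6)] = 3.95×10^6 / 5567 = 709.2 m³.
θ_c = V·X/(Q_w·X_r) when wasting from the recycle, so Q_w = V·X/(θ_c·X_r) = 709.2 × 1970 / (16.6 × 6210) = 13.55 m³/d.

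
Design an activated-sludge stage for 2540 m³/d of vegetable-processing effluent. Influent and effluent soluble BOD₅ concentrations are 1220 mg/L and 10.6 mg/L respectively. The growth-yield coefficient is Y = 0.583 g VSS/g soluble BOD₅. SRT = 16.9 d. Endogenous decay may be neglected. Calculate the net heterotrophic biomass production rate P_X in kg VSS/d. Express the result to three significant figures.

No decay correction is needed, so Y_obs = Y = 0.583.
Mass of soluble BOD₅ removed per day: Q(S₀ − S) = 2540 × 1209 g/m³ = 3072 kg/d.
So the net sludge growth is P_X = 0.5830 × 3072 = 1791 kg VSS/d.

P_X ≈ 1790 kg VSS/d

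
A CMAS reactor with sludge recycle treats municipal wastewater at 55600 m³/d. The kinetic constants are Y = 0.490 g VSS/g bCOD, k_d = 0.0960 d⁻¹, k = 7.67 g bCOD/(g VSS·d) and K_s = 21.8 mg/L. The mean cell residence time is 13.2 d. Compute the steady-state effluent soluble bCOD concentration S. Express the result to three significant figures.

Effluent substrate depends only on kinetics and SRT: S = K_s(1 + k_d θ_c) / [θ_c(Yk − k_d) − 1] = 21.8 × (1 + 0.0960 × 13.2) / [13.2 × (0.490 × 7.67 − 0.0960) − 1] = 49.42 / 47.34 = 1.044 mg/L.

S ≈ 1.04 mg/L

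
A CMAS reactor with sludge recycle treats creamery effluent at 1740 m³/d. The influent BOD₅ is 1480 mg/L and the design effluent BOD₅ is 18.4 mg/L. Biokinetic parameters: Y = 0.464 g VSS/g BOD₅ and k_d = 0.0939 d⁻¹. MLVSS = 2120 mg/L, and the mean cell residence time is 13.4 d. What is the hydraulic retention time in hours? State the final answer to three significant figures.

τ ≈ 45.6 h

Steady-state biomass mass balance: V·X·(1 + k_d·θ_c) = Y·Q·(S₀ − S)·θ_c, so V = 0.464 × 1740 × (1480 − 18.4) × 13.4 / [2120 × (1 + 0.0939 × 13.4)] = 1.58×10^7 / 4788 = 3303 m³.
τ = V/Q = 3303/1740 = 1.898 d, or 45.56 h.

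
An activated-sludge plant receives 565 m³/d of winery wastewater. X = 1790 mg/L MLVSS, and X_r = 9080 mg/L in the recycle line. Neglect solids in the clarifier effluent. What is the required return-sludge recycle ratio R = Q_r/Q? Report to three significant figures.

R ≈ 0.246

Mass balance around the secondary clarifier (neglecting effluent solids): R = X / (X_r − X) = 1790 / (9080 − 1790) = 0.2455.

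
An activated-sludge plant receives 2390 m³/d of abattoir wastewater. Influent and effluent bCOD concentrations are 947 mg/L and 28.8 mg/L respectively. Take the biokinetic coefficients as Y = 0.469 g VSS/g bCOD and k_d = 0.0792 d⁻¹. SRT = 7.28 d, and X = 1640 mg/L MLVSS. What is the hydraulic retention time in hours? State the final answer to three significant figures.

τ ≈ 29.1 h

From the SRT design equation V = Y Q (S₀−S) θ_c / [X (1 + k_d θ_c)] = 0.469 × 2390 × (947 − 28.8) × 7.28 / [1640 × (1 + 0.0792 × 7.28)] = 7.49×10^6 / 2586 = 2898 m³.
HRT = V/Q = 2898 m³ / 2390 m³·d⁻¹ = 1.213 d × 24 = 29.10 h.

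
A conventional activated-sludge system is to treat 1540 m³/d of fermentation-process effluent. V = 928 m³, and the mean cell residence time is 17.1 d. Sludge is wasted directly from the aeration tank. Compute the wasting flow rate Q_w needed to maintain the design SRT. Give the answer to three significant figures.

Q_w ≈ 54.3 m³/d

For wasting at MLVSS concentration, Q_w = V/θ_c = 928.0/17.1 = 54.27 m³/d.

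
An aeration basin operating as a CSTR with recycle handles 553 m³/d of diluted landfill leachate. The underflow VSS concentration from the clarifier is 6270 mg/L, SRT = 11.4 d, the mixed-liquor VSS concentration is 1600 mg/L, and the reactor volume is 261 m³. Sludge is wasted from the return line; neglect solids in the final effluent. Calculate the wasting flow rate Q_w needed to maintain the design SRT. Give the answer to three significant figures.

Q_w ≈ 5.84 m³/d

Wasting from the return line (neglecting effluent solids): Q_w = V·X / (θ_c·X_r) = 261.0 × 1600 / (11.4 × 6270) = 5.842 m³/d.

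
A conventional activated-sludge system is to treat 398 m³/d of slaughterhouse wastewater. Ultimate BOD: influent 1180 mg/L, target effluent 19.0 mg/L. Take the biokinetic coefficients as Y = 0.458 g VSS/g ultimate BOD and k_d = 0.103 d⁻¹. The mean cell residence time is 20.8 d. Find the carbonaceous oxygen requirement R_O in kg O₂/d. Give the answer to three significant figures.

Observed yield with endogenous decay: Y_obs = Y / (1 + k_d·θ_c) = 0.458 / (1 + 0.103 × 20.8) = 0.458 / 3.142 = 0.1457 g VSS/g ultimate BOD.
ΔS = 1180 − 19.0 = 1161 mg/L, so the substrate removal rate is 398 × 1161/1000 = 462.1 kg ultimate BOD/d.
Biomass synthesised: P_X = Y_obs × 462.1 = 67.35 kg VSS/d.
R_O = Q·(S₀ − S) − 1.42·P_X = 462.1 − 1.42 × 67.35 = 366.4 kg O₂/d.

R_O ≈ 366 kg O₂/d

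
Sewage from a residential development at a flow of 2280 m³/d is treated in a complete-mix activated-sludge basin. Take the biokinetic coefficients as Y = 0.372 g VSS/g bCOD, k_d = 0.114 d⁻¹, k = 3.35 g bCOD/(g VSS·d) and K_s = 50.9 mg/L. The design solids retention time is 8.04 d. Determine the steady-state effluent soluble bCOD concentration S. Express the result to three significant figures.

Effluent substrate depends only on kinetics and SRT: S = K_s(1 + k_d θ_c) / [θ_c(Yk − k_d) − 1] = 50.9 × (1 + 0.114 × 8.04) / [8.04 × (0.372 × 3.35 − 0.114) − 1] = 97.55 / 8.103 = 12.04 mg/L.

S ≈ 12.0 mg/L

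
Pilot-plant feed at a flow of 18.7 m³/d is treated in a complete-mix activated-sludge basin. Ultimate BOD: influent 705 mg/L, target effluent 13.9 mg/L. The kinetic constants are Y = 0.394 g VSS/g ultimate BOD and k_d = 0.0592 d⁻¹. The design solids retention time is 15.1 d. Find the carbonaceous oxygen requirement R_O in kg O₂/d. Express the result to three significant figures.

R_O ≈ 9.11 kg O₂/d

Observed yield with endogenous decay: Y_obs = Y / (1 + k_d·θ_c) = 0.394 / (1 + 0.0592 × 15.1) = 0.394 / 1.894 = 0.2080 g VSS/g ultimate BOD.
Q·(S₀ − S) = 18.7 × (705 − 13.9) × 10⁻³ = 12.92 kg/d removed.
Net sludge production P_X = 0.2080 × 12.92 = 2.689 kg VSS/d.
R_O = Q·(S₀ − S) − 1.42·P_X = 12.92 − 1.42 × 2.689 = 9.106 kg O₂/d.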